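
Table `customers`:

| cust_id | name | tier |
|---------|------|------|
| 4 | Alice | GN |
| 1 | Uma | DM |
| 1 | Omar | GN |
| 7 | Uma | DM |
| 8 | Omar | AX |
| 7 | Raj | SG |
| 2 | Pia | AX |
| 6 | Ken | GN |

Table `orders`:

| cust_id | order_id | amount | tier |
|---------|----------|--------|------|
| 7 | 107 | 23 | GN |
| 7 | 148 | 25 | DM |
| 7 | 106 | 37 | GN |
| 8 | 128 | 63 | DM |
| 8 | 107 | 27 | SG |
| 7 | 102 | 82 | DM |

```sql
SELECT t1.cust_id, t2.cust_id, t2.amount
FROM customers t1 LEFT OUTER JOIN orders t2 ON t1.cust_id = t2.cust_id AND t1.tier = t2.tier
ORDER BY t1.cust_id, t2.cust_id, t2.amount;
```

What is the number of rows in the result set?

9

LEFT JOIN keeps every row from `customers`; unmatched rows get NULL for `orders`'s columns.
Matching on t1.cust_id = t2.cust_id AND t1.tier = t2.tier.
Matched pairs: 2; unmatched t1 rows kept: 7.
Total: 2 matched + 7 padded = 9 rows.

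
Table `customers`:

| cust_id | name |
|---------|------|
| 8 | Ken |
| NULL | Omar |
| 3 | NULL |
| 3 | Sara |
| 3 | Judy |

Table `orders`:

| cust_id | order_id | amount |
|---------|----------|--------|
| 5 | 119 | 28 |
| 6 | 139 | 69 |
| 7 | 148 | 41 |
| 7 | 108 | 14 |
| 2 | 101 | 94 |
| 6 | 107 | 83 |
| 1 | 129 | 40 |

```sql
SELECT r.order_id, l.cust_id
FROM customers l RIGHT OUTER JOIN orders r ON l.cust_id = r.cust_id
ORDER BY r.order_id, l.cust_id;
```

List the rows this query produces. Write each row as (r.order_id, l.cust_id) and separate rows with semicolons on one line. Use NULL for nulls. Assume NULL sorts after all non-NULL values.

(101, NULL); (107, NULL); (108, NULL); (119, NULL); (129, NULL); (139, NULL); (148, NULL)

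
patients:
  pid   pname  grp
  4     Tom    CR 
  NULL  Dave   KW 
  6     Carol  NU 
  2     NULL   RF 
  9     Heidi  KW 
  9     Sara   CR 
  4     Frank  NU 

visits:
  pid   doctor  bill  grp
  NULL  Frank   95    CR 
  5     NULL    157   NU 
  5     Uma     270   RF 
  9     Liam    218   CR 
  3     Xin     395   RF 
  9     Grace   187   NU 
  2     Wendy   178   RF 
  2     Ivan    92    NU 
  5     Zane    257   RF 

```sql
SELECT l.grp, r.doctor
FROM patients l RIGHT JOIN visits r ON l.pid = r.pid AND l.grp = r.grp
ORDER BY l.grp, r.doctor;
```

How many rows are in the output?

9

RIGHT JOIN keeps every row from `visits`; unmatched rows get NULL for `patients`'s columns.
Matching on l.pid = r.pid AND l.grp = r.grp. A NULL in a compared column never satisfies the condition.
Matched pairs: 2; unmatched r rows kept: 7.
Total: 2 matched + 7 padded = 9 rows.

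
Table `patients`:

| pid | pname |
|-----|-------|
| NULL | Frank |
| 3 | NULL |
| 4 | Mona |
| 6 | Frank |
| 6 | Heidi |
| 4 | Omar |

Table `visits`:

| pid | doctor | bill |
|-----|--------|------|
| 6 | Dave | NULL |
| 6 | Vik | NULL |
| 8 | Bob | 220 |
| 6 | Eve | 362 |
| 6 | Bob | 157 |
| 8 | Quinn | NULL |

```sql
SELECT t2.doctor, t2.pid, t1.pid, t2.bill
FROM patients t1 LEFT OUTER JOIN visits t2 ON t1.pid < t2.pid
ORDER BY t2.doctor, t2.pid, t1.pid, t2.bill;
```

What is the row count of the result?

LEFT JOIN keeps every row from `patients`; unmatched rows get NULL for `visits`'s columns.
Matching on t1.pid < t2.pid. A NULL in a compared column never satisfies the condition.
- t1[0] pid=NULL → no match; kept with NULLs on the t2 side.
- t1[1] pid=3 → 6 match(es) in t2 → 6 row(s).
- t1[2] pid=4 → 6 match(es) in t2 → 6 row(s).
- t1[3] pid=6 → 2 match(es) in t2 → 2 row(s).
- t1[4] pid=6 → 2 match(es) in t2 → 2 row(s).
- t1[5] pid=4 → 6 match(es) in t2 → 6 row(s).
Total: 22 matched + 1 padded = 23 rows.

23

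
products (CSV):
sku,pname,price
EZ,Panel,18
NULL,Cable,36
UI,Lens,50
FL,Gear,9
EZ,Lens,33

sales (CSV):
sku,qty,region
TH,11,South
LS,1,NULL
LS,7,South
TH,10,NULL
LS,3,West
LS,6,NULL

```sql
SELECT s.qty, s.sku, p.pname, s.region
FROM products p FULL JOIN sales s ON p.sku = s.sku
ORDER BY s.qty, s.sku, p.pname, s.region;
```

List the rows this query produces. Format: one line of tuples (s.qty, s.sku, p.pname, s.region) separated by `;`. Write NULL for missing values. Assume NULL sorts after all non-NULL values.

(1, LS, NULL, NULL); (3, LS, NULL, West); (6, LS, NULL, NULL); (7, LS, NULL, South); (10, TH, NULL, NULL); (11, TH, NULL, South); (NULL, NULL, Cable, NULL); (NULL, NULL, Gear, NULL); (NULL, NULL, Lens, NULL); (NULL, NULL, Lens, NULL); (NULL, NULL, Panel, NULL)

FULL OUTER JOIN keeps every row from both sides; unmatched rows get NULL for the other side's columns.
Matching on p.sku = s.sku. A NULL in a compared column never satisfies the condition.
- p row (sku=EZ): no match → kept, s columns NULL.
- p row (sku=NULL): no match → kept, s columns NULL.
- p row (sku=UI): no match → kept, s columns NULL.
- p row (sku=FL): no match → kept, s columns NULL.
- p row (sku=EZ): no match → kept, s columns NULL.
- plus 6 unmatched s row(s), each kept with NULL p columns.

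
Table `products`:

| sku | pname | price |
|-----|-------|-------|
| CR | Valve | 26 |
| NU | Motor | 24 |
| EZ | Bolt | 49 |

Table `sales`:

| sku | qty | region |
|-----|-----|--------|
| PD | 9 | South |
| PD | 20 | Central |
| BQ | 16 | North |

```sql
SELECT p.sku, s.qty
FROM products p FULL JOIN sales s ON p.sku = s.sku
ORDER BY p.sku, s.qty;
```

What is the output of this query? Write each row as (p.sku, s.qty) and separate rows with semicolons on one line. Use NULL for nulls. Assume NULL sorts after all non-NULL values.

(CR, NULL); (EZ, NULL); (NU, NULL); (NULL, 9); (NULL, 16); (NULL, 20)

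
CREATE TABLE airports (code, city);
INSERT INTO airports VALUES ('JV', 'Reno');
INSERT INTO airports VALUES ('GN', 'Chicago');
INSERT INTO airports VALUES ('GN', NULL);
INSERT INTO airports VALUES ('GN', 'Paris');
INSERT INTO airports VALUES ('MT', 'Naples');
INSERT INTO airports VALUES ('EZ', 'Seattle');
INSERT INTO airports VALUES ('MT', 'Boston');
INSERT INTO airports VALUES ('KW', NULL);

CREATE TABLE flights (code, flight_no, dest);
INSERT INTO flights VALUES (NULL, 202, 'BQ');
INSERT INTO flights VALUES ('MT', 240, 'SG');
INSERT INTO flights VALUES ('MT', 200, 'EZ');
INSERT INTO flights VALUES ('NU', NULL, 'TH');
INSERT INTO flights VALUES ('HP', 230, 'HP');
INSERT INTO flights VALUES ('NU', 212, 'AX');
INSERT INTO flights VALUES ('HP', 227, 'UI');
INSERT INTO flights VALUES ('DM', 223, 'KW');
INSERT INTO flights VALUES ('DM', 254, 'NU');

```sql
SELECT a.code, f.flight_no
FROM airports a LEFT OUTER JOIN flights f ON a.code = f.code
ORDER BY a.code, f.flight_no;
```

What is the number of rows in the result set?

10

LEFT JOIN keeps every row from `airports`; unmatched rows get NULL for `flights`'s columns.
Matching on a.code = f.code. A NULL in a compared column never satisfies the condition.
- a (code=JV) has no partner → padded with NULL.
- a (code=GN) has no partner → padded with NULL.
- a (code=GN) has no partner → padded with NULL.
- a (code=GN) has no partner → padded with NULL.
- a (code=MT) pairs with 2 row(s) of f.
- a (code=EZ) has no partner → padded with NULL.
- a (code=MT) pairs with 2 row(s) of f.
- a (code=KW) has no partner → padded with NULL.
Total: 4 matched + 6 padded = 10 rows.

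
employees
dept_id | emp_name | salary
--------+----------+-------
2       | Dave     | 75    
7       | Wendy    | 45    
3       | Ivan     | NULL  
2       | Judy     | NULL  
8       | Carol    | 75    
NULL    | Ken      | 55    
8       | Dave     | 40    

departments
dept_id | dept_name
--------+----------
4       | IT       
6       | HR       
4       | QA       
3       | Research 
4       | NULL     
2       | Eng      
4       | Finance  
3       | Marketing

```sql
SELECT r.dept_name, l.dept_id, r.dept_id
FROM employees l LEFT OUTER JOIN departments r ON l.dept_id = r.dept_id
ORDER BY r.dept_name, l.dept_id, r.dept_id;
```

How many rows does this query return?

LEFT JOIN keeps every row from `employees`; unmatched rows get NULL for `departments`'s columns.
Matching on l.dept_id = r.dept_id. A NULL in a compared column never satisfies the condition.
- l[0] dept_id=2 → 1 match(es) in r → 1 row(s).
- l[1] dept_id=7 → no match; kept with NULLs on the r side.
- l[2] dept_id=3 → 2 match(es) in r → 2 row(s).
- l[3] dept_id=2 → 1 match(es) in r → 1 row(s).
- l[4] dept_id=8 → no match; kept with NULLs on the r side.
- l[5] dept_id=NULL → no match; kept with NULLs on the r side.
- l[6] dept_id=8 → no match; kept with NULLs on the r side.
Total: 4 matched + 4 padded = 8 rows.

8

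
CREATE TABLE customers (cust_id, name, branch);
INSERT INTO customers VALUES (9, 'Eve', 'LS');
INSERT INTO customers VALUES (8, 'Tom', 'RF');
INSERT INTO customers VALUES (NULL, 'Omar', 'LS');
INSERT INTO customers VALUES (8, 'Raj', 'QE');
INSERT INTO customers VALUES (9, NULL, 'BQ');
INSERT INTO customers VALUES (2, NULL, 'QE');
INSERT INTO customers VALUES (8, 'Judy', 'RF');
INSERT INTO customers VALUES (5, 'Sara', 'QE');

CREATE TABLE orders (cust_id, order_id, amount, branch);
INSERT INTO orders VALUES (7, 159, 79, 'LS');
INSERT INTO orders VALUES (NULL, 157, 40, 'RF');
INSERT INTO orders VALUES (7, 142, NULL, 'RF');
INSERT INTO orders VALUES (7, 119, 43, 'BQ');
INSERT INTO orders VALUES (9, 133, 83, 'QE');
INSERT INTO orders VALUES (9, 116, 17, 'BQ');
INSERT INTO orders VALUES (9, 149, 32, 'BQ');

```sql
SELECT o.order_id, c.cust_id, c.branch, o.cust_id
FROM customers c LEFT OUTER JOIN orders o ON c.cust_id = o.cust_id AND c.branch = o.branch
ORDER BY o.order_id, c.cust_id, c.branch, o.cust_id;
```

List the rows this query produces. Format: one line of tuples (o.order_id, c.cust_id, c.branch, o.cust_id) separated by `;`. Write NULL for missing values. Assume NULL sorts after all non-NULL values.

(116, 9, BQ, 9); (149, 9, BQ, 9); (NULL, 2, QE, NULL); (NULL, 5, QE, NULL); (NULL, 8, QE, NULL); (NULL, 8, RF, NULL); (NULL, 8, RF, NULL); (NULL, 9, LS, NULL); (NULL, NULL, LS, NULL)

LEFT JOIN keeps every row from `customers`; unmatched rows get NULL for `orders`'s columns.
Matching on c.cust_id = o.cust_id AND c.branch = o.branch. A NULL in a compared column never satisfies the condition.
Matched pairs: 2; unmatched c rows kept: 7.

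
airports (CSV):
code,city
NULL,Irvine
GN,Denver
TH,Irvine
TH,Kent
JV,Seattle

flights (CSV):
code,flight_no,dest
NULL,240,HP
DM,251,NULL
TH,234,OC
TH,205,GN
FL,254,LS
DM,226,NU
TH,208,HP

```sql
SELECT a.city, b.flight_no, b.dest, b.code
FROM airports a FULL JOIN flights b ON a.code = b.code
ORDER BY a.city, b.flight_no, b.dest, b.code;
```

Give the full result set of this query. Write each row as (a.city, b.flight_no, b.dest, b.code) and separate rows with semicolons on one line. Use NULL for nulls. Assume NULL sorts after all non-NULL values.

(Denver, NULL, NULL, NULL); (Irvine, 205, GN, TH); (Irvine, 208, HP, TH); (Irvine, 234, OC, TH); (Irvine, NULL, NULL, NULL); (Kent, 205, GN, TH); (Kent, 208, HP, TH); (Kent, 234, OC, TH); (Seattle, NULL, NULL, NULL); (NULL, 226, NU, DM); (NULL, 240, HP, NULL); (NULL, 251, NULL, DM); (NULL, 254, LS, FL)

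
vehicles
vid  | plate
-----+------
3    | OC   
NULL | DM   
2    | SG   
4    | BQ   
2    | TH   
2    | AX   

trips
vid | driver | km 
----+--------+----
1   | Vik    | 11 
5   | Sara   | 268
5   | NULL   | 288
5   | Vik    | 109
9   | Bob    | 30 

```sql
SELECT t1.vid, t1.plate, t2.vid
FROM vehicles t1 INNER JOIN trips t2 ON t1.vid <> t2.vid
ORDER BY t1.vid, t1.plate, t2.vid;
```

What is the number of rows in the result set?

25

INNER JOIN keeps only pairs where the ON condition holds.
Matching on t1.vid <> t2.vid. A NULL in a compared column never satisfies the condition.
- vid=3: 5 matching t2 row(s), so 5 row(s) emitted.
- vid=NULL: no matching t2 row, dropped.
- vid=2: 5 matching t2 row(s), so 5 row(s) emitted.
- vid=4: 5 matching t2 row(s), so 5 row(s) emitted.
- vid=2: 5 matching t2 row(s), so 5 row(s) emitted.
- vid=2: 5 matching t2 row(s), so 5 row(s) emitted.
Total: 25 rows.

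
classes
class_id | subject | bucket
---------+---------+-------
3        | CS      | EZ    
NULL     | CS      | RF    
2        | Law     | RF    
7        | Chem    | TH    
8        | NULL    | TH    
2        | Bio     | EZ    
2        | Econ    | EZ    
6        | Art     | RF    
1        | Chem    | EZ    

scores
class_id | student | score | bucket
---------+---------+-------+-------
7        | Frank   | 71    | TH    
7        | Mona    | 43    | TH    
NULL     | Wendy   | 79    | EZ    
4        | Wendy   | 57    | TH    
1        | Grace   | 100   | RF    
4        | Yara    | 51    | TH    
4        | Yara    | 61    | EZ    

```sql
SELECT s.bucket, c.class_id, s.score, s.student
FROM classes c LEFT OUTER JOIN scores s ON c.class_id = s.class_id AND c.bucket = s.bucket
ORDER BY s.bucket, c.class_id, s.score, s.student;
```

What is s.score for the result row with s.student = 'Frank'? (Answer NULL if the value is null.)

71

LEFT JOIN keeps every row from `classes`; unmatched rows get NULL for `scores`'s columns.
Matching on c.class_id = s.class_id AND c.bucket = s.bucket. A NULL in a compared column never satisfies the condition.
- c[0] class_id=3, bucket=EZ → no match; kept with NULLs on the s side.
- c[1] class_id=NULL, bucket=RF → no match; kept with NULLs on the s side.
- c[2] class_id=2, bucket=RF → no match; kept with NULLs on the s side.
- c[3] class_id=7, bucket=TH → 2 match(es) in s → 2 row(s).
- c[4] class_id=8, bucket=TH → no match; kept with NULLs on the s side.
- c[5] class_id=2, bucket=EZ → no match; kept with NULLs on the s side.
- c[6] class_id=2, bucket=EZ → no match; kept with NULLs on the s side.
- c[7] class_id=6, bucket=RF → no match; kept with NULLs on the s side.
- c[8] class_id=1, bucket=EZ → no match; kept with NULLs on the s side.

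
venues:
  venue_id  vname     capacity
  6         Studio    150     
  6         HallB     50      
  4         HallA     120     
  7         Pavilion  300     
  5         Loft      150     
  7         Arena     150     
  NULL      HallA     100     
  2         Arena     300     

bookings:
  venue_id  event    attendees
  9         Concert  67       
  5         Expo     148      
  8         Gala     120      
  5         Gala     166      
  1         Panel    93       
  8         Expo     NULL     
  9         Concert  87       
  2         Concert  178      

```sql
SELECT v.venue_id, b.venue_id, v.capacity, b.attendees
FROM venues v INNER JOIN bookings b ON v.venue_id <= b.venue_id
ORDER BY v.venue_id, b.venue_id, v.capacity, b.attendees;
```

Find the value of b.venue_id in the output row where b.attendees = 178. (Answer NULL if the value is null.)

2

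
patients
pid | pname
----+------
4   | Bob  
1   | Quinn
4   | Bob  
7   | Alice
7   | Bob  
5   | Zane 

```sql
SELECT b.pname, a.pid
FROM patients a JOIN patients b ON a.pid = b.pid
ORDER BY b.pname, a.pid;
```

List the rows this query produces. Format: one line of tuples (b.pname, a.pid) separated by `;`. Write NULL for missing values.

(Alice, 7); (Alice, 7); (Bob, 4); (Bob, 4); (Bob, 4); (Bob, 4); (Bob, 7); (Bob, 7); (Quinn, 1); (Zane, 5)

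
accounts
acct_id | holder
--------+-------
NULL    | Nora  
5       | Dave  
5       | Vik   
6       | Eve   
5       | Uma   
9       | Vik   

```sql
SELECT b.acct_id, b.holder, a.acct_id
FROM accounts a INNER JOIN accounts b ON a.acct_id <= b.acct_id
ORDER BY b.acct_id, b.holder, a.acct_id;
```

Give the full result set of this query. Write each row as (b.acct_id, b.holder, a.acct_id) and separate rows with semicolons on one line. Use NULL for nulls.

(5, Dave, 5); (5, Dave, 5); (5, Dave, 5); (5, Uma, 5); (5, Uma, 5); (5, Uma, 5); (5, Vik, 5); (5, Vik, 5); (5, Vik, 5); (6, Eve, 5); (6, Eve, 5); (6, Eve, 5); (6, Eve, 6); (9, Vik, 5); (9, Vik, 5); (9, Vik, 5); (9, Vik, 6); (9, Vik, 9)

INNER JOIN keeps only pairs where the ON condition holds.
Matching on a.acct_id <= b.acct_id. A NULL in a compared column never satisfies the condition.
- a row (acct_id=NULL): no match → dropped.
- a row (acct_id=5): matches 5 b row(s) → 5 output row(s).
- a row (acct_id=5): matches 5 b row(s) → 5 output row(s).
- a row (acct_id=6): matches 2 b row(s) → 2 output row(s).
- a row (acct_id=5): matches 5 b row(s) → 5 output row(s).
- a row (acct_id=9): matches 1 b row(s) → 1 output row(s).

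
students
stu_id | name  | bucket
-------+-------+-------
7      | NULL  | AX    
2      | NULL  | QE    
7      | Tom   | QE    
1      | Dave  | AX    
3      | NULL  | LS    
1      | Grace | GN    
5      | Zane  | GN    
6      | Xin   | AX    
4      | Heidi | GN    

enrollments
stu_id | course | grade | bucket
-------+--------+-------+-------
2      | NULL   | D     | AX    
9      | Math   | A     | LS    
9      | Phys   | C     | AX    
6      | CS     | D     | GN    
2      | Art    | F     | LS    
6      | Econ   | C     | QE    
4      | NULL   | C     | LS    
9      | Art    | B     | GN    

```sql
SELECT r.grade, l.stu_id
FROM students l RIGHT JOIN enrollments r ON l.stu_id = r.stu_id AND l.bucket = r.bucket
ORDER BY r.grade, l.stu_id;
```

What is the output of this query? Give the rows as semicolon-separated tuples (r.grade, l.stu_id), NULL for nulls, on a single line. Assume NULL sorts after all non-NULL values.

(A, NULL); (B, NULL); (C, NULL); (C, NULL); (C, NULL); (D, NULL); (D, NULL); (F, NULL)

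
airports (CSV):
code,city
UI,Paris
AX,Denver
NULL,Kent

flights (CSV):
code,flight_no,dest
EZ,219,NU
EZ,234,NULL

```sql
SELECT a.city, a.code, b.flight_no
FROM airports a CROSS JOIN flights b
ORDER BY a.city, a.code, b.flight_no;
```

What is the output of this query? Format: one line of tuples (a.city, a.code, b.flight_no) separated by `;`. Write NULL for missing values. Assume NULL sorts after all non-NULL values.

(Denver, AX, 219); (Denver, AX, 234); (Kent, NULL, 219); (Kent, NULL, 234); (Paris, UI, 219); (Paris, UI, 234)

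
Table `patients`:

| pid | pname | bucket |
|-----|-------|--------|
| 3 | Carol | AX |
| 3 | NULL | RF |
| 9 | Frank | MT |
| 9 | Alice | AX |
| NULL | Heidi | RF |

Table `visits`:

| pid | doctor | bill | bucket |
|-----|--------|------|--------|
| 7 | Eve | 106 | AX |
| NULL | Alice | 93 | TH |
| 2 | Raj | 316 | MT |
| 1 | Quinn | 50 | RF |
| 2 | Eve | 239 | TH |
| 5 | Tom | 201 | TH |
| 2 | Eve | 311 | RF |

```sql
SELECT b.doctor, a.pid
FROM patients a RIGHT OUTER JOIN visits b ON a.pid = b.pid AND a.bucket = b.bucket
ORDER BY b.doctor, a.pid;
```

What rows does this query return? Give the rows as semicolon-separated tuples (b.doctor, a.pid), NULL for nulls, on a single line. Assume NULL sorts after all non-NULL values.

(Alice, NULL); (Eve, NULL); (Eve, NULL); (Eve, NULL); (Quinn, NULL); (Raj, NULL); (Tom, NULL)

RIGHT JOIN keeps every row from `visits`; unmatched rows get NULL for `patients`'s columns.
Matching on a.pid = b.pid AND a.bucket = b.bucket. A NULL in a compared column never satisfies the condition.
Matched pairs: 0; unmatched b rows kept: 7.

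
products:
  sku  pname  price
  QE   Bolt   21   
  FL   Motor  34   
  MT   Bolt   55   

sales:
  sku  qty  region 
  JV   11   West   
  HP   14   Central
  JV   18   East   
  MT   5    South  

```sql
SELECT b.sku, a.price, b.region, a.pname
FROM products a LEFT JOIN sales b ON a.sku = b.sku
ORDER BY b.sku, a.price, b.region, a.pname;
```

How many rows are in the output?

3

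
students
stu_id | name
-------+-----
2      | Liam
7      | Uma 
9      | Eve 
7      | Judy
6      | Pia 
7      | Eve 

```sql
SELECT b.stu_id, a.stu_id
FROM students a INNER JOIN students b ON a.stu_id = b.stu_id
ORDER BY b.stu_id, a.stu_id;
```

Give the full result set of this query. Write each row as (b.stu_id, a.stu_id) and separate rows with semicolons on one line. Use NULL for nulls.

(2, 2); (6, 6); (7, 7); (7, 7); (7, 7); (7, 7); (7, 7); (7, 7); (7, 7); (7, 7); (7, 7); (9, 9)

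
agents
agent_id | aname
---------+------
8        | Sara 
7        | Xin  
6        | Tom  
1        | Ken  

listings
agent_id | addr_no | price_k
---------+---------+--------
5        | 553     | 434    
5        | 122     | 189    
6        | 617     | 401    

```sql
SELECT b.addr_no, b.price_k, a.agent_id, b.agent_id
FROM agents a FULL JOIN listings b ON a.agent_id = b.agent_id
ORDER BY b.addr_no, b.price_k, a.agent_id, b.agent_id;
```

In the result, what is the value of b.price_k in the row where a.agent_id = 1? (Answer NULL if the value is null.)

FULL OUTER JOIN keeps every row from both sides; unmatched rows get NULL for the other side's columns.
Matching on a.agent_id = b.agent_id.
- a row (agent_id=8): no match → kept, b columns NULL.
- a row (agent_id=7): no match → kept, b columns NULL.
- a row (agent_id=6): matches 1 b row(s) → 1 output row(s).
- a row (agent_id=1): no match → kept, b columns NULL.
- plus 2 unmatched b row(s), each kept with NULL a columns.

NULL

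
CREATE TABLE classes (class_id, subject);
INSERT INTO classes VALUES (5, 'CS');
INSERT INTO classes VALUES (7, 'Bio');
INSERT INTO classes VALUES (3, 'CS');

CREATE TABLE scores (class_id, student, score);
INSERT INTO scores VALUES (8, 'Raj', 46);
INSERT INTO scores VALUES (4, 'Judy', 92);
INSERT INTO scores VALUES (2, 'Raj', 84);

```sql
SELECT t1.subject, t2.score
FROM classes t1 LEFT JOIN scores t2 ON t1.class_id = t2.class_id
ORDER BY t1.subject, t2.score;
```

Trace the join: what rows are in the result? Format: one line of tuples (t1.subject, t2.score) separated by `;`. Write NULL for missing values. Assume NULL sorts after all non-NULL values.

(Bio, NULL); (CS, NULL); (CS, NULL)

LEFT JOIN keeps every row from `classes`; unmatched rows get NULL for `scores`'s columns.
Matching on t1.class_id = t2.class_id.
Matched pairs: 0; unmatched t1 rows kept: 3.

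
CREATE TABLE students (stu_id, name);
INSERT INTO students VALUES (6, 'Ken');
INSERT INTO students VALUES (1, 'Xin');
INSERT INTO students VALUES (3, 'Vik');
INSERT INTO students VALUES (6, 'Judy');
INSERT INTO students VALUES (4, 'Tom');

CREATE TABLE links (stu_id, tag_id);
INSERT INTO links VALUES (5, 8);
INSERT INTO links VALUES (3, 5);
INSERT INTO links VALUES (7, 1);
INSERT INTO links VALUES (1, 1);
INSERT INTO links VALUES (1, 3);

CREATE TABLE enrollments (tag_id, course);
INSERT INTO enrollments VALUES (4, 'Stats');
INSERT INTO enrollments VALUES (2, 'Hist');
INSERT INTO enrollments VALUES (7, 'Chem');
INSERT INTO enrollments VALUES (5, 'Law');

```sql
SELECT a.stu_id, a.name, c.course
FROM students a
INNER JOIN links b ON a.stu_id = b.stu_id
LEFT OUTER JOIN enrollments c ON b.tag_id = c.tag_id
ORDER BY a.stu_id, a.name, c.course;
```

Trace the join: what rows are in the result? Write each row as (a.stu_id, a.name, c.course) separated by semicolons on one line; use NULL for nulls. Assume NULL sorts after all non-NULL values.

Joins associate left-to-right: students INNER JOIN links on stu_id gives 3 intermediate row(s).
Then LEFT JOIN `enrollments c` on tag_id: each of those 3 rows is kept; rows whose b.tag_id has no match in c get NULL for c's columns.

(1, Xin, NULL); (1, Xin, NULL); (3, Vik, Law)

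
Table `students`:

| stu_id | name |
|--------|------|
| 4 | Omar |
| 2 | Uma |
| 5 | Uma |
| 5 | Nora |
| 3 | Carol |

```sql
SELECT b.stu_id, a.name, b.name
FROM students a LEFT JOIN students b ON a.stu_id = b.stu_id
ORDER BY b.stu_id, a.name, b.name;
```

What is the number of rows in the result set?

LEFT JOIN keeps every row from `students a`; unmatched rows get NULL for `students b`'s columns.
Matching on a.stu_id = b.stu_id.
Matched pairs: 7; unmatched a rows kept: 0.
Total: 7 rows.

7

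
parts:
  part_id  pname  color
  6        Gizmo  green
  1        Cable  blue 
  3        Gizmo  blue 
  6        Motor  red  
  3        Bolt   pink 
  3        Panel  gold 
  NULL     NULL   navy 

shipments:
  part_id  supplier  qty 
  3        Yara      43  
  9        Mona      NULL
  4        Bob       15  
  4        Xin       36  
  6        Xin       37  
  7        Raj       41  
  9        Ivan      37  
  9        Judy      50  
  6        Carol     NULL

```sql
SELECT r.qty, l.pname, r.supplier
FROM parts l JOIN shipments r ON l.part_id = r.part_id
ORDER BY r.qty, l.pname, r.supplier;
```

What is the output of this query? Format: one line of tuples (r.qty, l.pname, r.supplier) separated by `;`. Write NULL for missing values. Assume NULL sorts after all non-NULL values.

INNER JOIN keeps only pairs where the ON condition holds.
Matching on l.part_id = r.part_id. A NULL in a compared column never satisfies the condition.
Matched pairs: 7.

(37, Gizmo, Xin); (37, Motor, Xin); (43, Bolt, Yara); (43, Gizmo, Yara); (43, Panel, Yara); (NULL, Gizmo, Carol); (NULL, Motor, Carol)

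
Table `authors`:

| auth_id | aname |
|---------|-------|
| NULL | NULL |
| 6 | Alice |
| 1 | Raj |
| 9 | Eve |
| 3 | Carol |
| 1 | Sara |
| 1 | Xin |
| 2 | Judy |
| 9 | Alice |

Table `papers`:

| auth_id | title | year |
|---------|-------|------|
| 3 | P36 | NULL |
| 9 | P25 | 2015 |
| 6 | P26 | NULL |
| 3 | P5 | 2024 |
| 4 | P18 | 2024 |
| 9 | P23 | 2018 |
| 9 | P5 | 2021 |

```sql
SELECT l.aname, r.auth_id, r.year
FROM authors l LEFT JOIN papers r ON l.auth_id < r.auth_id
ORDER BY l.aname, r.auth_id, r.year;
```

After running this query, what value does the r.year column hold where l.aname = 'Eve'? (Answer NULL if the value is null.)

LEFT JOIN keeps every row from `authors`; unmatched rows get NULL for `papers`'s columns.
Matching on l.auth_id < r.auth_id. A NULL in a compared column never satisfies the condition.
- l (auth_id=NULL) has no partner → padded with NULL.
- l (auth_id=6) pairs with 3 row(s) of r.
- l (auth_id=1) pairs with 7 row(s) of r.
- l (auth_id=9) has no partner → padded with NULL.
- l (auth_id=3) pairs with 5 row(s) of r.
- l (auth_id=1) pairs with 7 row(s) of r.
- l (auth_id=1) pairs with 7 row(s) of r.
- l (auth_id=2) pairs with 7 row(s) of r.
- l (auth_id=9) has no partner → padded with NULL.

NULL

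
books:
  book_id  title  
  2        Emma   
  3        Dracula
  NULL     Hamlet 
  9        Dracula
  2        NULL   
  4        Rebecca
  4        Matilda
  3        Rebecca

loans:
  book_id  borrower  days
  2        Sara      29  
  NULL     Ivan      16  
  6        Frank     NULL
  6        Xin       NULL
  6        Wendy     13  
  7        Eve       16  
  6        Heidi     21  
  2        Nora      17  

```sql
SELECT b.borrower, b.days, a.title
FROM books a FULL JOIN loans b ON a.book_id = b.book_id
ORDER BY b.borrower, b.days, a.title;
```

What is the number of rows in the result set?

16

FULL OUTER JOIN keeps every row from both sides; unmatched rows get NULL for the other side's columns.
Matching on a.book_id = b.book_id. A NULL in a compared column never satisfies the condition.
Matched pairs: 4; unmatched a rows kept: 6; unmatched b rows kept: 6.
Total: 4 matched + 12 padded = 16 rows.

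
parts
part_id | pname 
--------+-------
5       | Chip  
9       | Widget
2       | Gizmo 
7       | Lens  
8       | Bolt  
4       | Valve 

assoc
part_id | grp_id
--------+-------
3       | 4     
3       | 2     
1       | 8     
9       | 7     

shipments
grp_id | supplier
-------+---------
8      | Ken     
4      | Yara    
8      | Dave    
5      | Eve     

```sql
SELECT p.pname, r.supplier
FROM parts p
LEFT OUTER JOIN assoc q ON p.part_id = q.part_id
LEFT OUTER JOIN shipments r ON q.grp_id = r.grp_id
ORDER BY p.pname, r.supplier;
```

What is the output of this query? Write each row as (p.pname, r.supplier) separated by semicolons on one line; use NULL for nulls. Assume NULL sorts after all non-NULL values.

(Bolt, NULL); (Chip, NULL); (Gizmo, NULL); (Lens, NULL); (Valve, NULL); (Widget, NULL)

Step 1 — p LEFT JOIN q on part_id → 6 row(s).
Then LEFT JOIN `shipments r` on grp_id: each of those 6 rows is kept; rows whose q.grp_id has no match in r get NULL for r's columns.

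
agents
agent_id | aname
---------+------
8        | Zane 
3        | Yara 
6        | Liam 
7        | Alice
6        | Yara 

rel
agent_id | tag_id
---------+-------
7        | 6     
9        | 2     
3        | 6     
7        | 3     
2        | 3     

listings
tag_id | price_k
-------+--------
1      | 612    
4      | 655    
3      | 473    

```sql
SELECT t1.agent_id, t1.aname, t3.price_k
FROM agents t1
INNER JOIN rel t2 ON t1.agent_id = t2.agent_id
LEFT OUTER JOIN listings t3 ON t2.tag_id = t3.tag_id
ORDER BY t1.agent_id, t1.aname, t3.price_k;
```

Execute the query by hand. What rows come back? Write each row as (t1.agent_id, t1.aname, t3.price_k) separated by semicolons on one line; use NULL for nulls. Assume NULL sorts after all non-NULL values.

(3, Yara, NULL); (7, Alice, 473); (7, Alice, NULL)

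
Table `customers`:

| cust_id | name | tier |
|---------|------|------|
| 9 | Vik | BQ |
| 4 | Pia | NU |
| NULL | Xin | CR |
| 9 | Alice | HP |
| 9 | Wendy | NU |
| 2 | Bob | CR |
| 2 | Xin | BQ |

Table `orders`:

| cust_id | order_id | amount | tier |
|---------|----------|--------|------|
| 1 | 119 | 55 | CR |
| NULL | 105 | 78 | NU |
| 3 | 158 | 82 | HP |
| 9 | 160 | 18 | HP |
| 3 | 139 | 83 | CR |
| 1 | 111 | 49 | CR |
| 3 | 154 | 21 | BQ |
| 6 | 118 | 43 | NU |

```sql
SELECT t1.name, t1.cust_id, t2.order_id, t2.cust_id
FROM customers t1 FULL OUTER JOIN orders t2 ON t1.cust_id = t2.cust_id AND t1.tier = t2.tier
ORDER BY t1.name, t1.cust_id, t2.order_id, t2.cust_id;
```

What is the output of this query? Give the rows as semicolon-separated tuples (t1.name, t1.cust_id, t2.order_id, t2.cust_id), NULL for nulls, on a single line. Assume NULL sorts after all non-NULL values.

(Alice, 9, 160, 9); (Bob, 2, NULL, NULL); (Pia, 4, NULL, NULL); (Vik, 9, NULL, NULL); (Wendy, 9, NULL, NULL); (Xin, 2, NULL, NULL); (Xin, NULL, NULL, NULL); (NULL, NULL, 105, NULL); (NULL, NULL, 111, 1); (NULL, NULL, 118, 6); (NULL, NULL, 119, 1); (NULL, NULL, 139, 3); (NULL, NULL, 154, 3); (NULL, NULL, 158, 3)

FULL OUTER JOIN keeps every row from both sides; unmatched rows get NULL for the other side's columns.
Matching on t1.cust_id = t2.cust_id AND t1.tier = t2.tier. A NULL in a compared column never satisfies the condition.
- t1[0] cust_id=9, tier=BQ → no match; kept with NULLs on the t2 side.
- t1[1] cust_id=4, tier=NU → no match; kept with NULLs on the t2 side.
- t1[2] cust_id=NULL, tier=CR → no match; kept with NULLs on the t2 side.
- t1[3] cust_id=9, tier=HP → 1 match(es) in t2 → 1 row(s).
- t1[4] cust_id=9, tier=NU → no match; kept with NULLs on the t2 side.
- t1[5] cust_id=2, tier=CR → no match; kept with NULLs on the t2 side.
- t1[6] cust_id=2, tier=BQ → no match; kept with NULLs on the t2 side.
- 7 row(s) from t2 found no t1 partner → padded with NULL.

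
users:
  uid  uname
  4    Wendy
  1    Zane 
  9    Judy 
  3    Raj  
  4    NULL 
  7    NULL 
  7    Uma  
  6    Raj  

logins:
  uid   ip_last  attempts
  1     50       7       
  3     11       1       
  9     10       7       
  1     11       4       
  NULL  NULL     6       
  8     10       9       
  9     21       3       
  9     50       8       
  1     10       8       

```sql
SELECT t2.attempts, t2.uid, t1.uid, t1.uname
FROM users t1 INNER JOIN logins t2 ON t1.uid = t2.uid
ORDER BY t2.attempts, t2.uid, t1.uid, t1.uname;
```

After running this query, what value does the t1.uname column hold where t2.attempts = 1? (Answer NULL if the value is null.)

Raj

INNER JOIN keeps only pairs where the ON condition holds.
Matching on t1.uid = t2.uid. A NULL in a compared column never satisfies the condition.
- t1 (uid=4) has no partner → excluded.
- t1 (uid=1) pairs with 3 row(s) of t2.
- t1 (uid=9) pairs with 3 row(s) of t2.
- t1 (uid=3) pairs with 1 row(s) of t2.
- t1 (uid=4) has no partner → excluded.
- t1 (uid=7) has no partner → excluded.
- t1 (uid=7) has no partner → excluded.
- t1 (uid=6) has no partner → excluded.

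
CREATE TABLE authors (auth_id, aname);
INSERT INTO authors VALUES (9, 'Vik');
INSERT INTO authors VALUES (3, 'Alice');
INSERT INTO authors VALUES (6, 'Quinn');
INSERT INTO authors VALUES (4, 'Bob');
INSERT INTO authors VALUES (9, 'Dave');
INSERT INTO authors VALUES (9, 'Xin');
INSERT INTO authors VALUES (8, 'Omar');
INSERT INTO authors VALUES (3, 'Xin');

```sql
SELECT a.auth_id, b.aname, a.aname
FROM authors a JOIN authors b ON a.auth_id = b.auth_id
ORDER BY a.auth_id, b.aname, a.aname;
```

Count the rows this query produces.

INNER JOIN keeps only pairs where the ON condition holds.
Matching on a.auth_id = b.auth_id.
- a row (auth_id=9): matches 3 b row(s) → 3 output row(s).
- a row (auth_id=3): matches 2 b row(s) → 2 output row(s).
- a row (auth_id=6): matches 1 b row(s) → 1 output row(s).
- a row (auth_id=4): matches 1 b row(s) → 1 output row(s).
- a row (auth_id=9): matches 3 b row(s) → 3 output row(s).
- a row (auth_id=9): matches 3 b row(s) → 3 output row(s).
- a row (auth_id=8): matches 1 b row(s) → 1 output row(s).
- a row (auth_id=3): matches 2 b row(s) → 2 output row(s).
Total: 16 rows.

16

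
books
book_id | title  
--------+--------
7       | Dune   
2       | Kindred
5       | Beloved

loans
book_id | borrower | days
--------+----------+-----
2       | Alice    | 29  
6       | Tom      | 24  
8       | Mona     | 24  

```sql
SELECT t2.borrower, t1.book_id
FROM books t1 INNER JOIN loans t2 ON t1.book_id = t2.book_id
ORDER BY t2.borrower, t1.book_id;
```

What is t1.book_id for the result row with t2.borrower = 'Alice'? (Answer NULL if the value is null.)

2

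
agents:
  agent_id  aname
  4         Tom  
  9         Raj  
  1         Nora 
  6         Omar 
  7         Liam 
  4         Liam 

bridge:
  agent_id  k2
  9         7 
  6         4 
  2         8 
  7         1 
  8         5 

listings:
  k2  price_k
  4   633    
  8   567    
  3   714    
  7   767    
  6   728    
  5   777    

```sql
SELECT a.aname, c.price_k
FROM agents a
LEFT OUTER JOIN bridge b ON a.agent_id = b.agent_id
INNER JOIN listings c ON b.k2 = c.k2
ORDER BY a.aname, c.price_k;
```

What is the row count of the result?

2

Evaluate left to right. First `agents a LEFT JOIN bridge b` on agent_id: 6 row(s).
Then INNER JOIN `listings c` on k2: keep only rows whose b.k2 appears in c.
Result: 2 row(s).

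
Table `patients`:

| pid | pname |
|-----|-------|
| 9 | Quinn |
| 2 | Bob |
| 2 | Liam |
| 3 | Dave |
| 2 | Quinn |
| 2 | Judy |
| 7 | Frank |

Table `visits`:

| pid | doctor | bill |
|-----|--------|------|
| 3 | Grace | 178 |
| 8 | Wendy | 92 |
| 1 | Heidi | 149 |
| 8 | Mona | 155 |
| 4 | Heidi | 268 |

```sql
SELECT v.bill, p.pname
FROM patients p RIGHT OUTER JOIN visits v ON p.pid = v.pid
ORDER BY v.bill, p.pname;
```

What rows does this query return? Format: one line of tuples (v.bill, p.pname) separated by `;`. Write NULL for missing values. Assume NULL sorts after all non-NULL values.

RIGHT JOIN keeps every row from `visits`; unmatched rows get NULL for `patients`'s columns.
Matching on p.pid = v.pid.
Matched pairs: 1; unmatched v rows kept: 4.

(92, NULL); (149, NULL); (155, NULL); (178, Dave); (268, NULL)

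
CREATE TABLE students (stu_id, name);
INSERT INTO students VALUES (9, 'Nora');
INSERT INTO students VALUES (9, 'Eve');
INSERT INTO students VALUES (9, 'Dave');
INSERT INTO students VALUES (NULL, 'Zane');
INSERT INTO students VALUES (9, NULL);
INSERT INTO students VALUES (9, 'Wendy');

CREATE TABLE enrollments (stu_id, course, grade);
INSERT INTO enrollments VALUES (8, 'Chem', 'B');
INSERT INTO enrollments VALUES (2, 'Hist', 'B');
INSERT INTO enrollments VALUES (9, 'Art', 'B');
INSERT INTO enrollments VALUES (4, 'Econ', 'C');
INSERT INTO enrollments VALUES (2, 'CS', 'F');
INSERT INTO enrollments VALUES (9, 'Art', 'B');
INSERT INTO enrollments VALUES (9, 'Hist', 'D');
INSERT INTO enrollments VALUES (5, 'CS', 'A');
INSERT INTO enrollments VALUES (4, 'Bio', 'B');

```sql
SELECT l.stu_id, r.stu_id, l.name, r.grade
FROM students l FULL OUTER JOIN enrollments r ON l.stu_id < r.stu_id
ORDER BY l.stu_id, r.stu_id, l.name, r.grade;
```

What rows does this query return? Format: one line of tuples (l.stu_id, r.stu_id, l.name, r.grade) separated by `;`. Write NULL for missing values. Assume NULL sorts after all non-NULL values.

FULL OUTER JOIN keeps every row from both sides; unmatched rows get NULL for the other side's columns.
Matching on l.stu_id < r.stu_id. A NULL in a compared column never satisfies the condition.
- stu_id=9: no r row matches, row kept with r columns NULL.
- stu_id=9: no r row matches, row kept with r columns NULL.
- stu_id=9: no r row matches, row kept with r columns NULL.
- stu_id=NULL: no r row matches, row kept with r columns NULL.
- stu_id=9: no r row matches, row kept with r columns NULL.
- stu_id=9: no r row matches, row kept with r columns NULL.
- plus 9 unmatched r row(s), each kept with NULL l columns.

(9, NULL, Dave, NULL); (9, NULL, Eve, NULL); (9, NULL, Nora, NULL); (9, NULL, Wendy, NULL); (9, NULL, NULL, NULL); (NULL, 2, NULL, B); (NULL, 2, NULL, F); (NULL, 4, NULL, B); (NULL, 4, NULL, C); (NULL, 5, NULL, A); (NULL, 8, NULL, B); (NULL, 9, NULL, B); (NULL, 9, NULL, B); (NULL, 9, NULL, D); (NULL, NULL, Zane, NULL)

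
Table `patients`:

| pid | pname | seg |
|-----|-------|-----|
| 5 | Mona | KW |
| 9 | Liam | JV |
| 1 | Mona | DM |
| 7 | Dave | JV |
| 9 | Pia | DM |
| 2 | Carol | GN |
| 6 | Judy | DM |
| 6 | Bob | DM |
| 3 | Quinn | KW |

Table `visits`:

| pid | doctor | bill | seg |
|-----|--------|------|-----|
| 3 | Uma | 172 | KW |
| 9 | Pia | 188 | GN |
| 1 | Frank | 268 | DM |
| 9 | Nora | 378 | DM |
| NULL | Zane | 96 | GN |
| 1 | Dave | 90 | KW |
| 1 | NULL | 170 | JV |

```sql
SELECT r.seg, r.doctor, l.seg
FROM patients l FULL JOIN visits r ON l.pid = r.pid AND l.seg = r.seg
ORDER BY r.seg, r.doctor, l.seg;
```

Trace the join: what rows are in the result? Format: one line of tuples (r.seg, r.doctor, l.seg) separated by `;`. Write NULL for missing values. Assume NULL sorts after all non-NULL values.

FULL OUTER JOIN keeps every row from both sides; unmatched rows get NULL for the other side's columns.
Matching on l.pid = r.pid AND l.seg = r.seg. A NULL in a compared column never satisfies the condition.
Matched pairs: 3; unmatched l rows kept: 6; unmatched r rows kept: 4.

(DM, Frank, DM); (DM, Nora, DM); (GN, Pia, NULL); (GN, Zane, NULL); (JV, NULL, NULL); (KW, Dave, NULL); (KW, Uma, KW); (NULL, NULL, DM); (NULL, NULL, DM); (NULL, NULL, GN); (NULL, NULL, JV); (NULL, NULL, JV); (NULL, NULL, KW)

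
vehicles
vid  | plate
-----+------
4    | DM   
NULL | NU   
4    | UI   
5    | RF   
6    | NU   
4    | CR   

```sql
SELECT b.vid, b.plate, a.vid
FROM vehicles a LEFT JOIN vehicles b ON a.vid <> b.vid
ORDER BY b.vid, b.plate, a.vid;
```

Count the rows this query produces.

LEFT JOIN keeps every row from `vehicles a`; unmatched rows get NULL for `vehicles b`'s columns.
Matching on a.vid <> b.vid. A NULL in a compared column never satisfies the condition.
- a[0] vid=4 → 2 match(es) in b → 2 row(s).
- a[1] vid=NULL → no match; kept with NULLs on the b side.
- a[2] vid=4 → 2 match(es) in b → 2 row(s).
- a[3] vid=5 → 4 match(es) in b → 4 row(s).
- a[4] vid=6 → 4 match(es) in b → 4 row(s).
- a[5] vid=4 → 2 match(es) in b → 2 row(s).
Total: 14 matched + 1 padded = 15 rows.

15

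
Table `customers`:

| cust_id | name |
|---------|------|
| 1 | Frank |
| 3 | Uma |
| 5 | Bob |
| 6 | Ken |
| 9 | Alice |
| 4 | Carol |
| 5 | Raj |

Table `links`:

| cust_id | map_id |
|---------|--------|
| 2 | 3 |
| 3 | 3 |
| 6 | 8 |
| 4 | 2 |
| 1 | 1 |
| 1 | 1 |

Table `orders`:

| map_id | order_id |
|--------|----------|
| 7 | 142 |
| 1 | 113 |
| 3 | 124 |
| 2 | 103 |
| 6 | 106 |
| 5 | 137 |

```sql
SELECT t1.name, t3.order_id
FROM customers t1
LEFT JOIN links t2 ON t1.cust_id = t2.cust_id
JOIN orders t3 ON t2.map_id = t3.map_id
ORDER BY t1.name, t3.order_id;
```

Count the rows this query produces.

Step 1 — t1 LEFT JOIN t2 on cust_id → 8 row(s).
Then INNER JOIN `orders t3` on map_id: keep only rows whose t2.map_id appears in t3.
Result: 4 row(s).

4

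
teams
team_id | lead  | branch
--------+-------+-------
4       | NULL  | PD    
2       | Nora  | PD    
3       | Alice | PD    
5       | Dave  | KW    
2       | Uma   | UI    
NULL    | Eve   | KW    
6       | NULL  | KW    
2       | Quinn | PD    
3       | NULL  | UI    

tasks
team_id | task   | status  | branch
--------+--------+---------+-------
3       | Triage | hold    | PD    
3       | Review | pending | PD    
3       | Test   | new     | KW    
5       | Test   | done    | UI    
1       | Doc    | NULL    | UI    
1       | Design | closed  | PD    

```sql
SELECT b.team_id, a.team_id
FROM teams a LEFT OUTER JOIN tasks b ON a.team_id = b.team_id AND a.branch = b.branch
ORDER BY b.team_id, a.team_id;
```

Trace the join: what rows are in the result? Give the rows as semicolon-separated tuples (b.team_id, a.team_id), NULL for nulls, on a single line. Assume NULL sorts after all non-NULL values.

LEFT JOIN keeps every row from `teams`; unmatched rows get NULL for `tasks`'s columns.
Matching on a.team_id = b.team_id AND a.branch = b.branch. A NULL in a compared column never satisfies the condition.
- a (team_id=4, branch=PD) has no partner → padded with NULL.
- a (team_id=2, branch=PD) has no partner → padded with NULL.
- a (team_id=3, branch=PD) pairs with 2 row(s) of b.
- a (team_id=5, branch=KW) has no partner → padded with NULL.
- a (team_id=2, branch=UI) has no partner → padded with NULL.
- a (team_id=NULL, branch=KW) has no partner → padded with NULL.
- a (team_id=6, branch=KW) has no partner → padded with NULL.
- a (team_id=2, branch=PD) has no partner → padded with NULL.
- a (team_id=3, branch=UI) has no partner → padded with NULL.
After projecting and ordering:
b.team_id | a.team_id
3 | 3
3 | 3
NULL | 2
NULL | 2
NULL | 2
NULL | 3
NULL | 4
NULL | 5
NULL | 6
NULL | NULL

(3, 3); (3, 3); (NULL, 2); (NULL, 2); (NULL, 2); (NULL, 3); (NULL, 4); (NULL, 5); (NULL, 6); (NULL, NULL)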